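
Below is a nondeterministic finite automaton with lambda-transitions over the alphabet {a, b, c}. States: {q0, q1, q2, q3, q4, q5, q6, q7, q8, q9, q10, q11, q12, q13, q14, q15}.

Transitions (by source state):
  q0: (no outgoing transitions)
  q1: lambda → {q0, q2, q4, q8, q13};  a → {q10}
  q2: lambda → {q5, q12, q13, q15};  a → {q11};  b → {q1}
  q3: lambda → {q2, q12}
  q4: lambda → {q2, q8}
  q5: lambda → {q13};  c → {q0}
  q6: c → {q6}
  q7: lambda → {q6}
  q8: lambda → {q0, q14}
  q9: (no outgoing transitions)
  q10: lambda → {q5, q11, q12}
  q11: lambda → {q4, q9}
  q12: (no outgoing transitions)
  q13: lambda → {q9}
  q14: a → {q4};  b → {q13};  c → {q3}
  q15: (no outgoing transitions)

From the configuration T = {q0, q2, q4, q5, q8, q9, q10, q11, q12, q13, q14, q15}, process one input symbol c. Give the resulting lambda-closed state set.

q5 on c → {q0}.
q14 on c → {q3}.
No c-transition from q0, q2, q4, q8, q9, q10, q11, q12, q13, q15.
Union after reading c: {q0, q3}.
Now take the lambda-closure:
From q3 via lambda: add q2, q12.
From q2 via lambda: add q5, q13, q15.
From q13 via lambda: add q9.
No new states can be added; the closed set is {q0, q2, q3, q5, q9, q12, q13, q15}.

{q0, q2, q3, q5, q9, q12, q13, q15}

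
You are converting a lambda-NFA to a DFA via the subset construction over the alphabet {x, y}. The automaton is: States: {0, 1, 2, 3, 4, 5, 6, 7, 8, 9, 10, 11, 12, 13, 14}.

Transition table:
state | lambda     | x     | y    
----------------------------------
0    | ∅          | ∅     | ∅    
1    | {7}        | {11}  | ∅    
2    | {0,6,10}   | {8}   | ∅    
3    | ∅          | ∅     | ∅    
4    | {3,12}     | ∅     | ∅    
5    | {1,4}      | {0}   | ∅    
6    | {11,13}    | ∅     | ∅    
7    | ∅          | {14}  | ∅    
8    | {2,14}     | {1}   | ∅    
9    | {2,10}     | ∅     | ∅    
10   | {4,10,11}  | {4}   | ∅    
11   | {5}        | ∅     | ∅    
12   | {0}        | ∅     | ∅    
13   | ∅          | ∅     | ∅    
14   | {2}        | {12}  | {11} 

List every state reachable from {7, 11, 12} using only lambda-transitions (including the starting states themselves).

{0, 1, 3, 4, 5, 7, 11, 12}

Start with {7, 11, 12}.
From 11 via lambda: add 5.
From 12 via lambda: add 0.
From 5 via lambda: add 1, 4.
From 4 via lambda: add 3.
No new states can be added; the closed set is {0, 1, 3, 4, 5, 7, 11, 12}.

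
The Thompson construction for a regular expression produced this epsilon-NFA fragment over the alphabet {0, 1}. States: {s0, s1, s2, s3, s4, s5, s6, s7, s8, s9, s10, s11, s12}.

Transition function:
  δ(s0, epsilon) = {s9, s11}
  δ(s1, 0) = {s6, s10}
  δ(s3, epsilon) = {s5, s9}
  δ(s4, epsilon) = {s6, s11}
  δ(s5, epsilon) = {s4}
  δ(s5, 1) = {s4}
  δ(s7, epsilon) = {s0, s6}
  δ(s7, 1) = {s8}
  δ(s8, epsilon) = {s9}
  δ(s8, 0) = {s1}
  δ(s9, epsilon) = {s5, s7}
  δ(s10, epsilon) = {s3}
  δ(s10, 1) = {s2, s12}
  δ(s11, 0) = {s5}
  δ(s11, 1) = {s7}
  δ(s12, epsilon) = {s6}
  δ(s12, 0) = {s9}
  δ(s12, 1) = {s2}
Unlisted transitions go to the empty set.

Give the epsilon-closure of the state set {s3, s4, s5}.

{s0, s3, s4, s5, s6, s7, s9, s11}

Start with {s3, s4, s5}.
From s3 via epsilon: add s9.
From s4 via epsilon: add s6, s11.
From s9 via epsilon: add s7.
From s7 via epsilon: add s0.
No new states can be added; the closed set is {s0, s3, s4, s5, s6, s7, s9, s11}.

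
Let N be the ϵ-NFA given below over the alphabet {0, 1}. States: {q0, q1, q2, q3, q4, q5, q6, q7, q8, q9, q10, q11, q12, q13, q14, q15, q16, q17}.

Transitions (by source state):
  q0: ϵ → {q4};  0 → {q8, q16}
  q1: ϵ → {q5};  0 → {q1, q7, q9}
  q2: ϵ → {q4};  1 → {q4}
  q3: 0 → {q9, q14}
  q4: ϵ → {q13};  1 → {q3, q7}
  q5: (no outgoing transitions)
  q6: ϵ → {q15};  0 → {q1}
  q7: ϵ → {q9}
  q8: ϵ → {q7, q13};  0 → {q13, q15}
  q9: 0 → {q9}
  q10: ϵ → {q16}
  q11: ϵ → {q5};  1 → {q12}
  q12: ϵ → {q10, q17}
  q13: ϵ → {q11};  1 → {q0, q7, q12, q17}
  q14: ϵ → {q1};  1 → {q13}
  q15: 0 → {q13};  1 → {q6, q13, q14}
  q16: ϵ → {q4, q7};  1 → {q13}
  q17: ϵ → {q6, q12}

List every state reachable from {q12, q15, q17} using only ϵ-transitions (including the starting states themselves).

{q4, q5, q6, q7, q9, q10, q11, q12, q13, q15, q16, q17}

Start with {q12, q15, q17}.
From q12 via ϵ: add q10.
From q17 via ϵ: add q6.
From q10 via ϵ: add q16.
From q16 via ϵ: add q4, q7.
From q4 via ϵ: add q13.
From q7 via ϵ: add q9.
From q13 via ϵ: add q11.
From q11 via ϵ: add q5.
No new states can be added; the closed set is {q4, q5, q6, q7, q9, q10, q11, q12, q13, q15, q16, q17}.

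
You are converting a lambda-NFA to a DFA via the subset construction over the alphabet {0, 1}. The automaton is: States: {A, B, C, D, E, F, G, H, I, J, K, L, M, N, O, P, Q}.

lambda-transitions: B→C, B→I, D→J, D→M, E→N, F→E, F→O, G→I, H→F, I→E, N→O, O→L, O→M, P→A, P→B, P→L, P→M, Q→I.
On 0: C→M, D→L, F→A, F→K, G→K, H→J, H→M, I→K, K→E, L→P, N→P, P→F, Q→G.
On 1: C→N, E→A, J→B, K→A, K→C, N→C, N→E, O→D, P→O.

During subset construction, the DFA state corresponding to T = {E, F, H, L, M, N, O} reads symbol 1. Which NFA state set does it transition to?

{A, C, D, E, J, L, M, N, O}

E on 1 → {A}.
N on 1 → {C, E}.
O on 1 → {D}.
No 1-transition from F, H, L, M.
Union after reading 1: {A, C, D, E}.
Now take the lambda-closure:
From D via lambda: add J, M.
From E via lambda: add N.
From N via lambda: add O.
From O via lambda: add L.
No new states can be added; the closed set is {A, C, D, E, J, L, M, N, O}.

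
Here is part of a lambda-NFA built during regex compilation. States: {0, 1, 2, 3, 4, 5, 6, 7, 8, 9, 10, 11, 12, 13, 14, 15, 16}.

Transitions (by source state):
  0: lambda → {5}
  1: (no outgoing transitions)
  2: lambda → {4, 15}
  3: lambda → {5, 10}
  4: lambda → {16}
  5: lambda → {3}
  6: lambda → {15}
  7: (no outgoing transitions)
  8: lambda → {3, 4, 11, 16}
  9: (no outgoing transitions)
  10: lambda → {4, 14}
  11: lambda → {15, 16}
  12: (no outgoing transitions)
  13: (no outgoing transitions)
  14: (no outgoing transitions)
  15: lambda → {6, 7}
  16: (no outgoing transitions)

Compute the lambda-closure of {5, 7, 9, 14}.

{3, 4, 5, 7, 9, 10, 14, 16}

Start with {5, 7, 9, 14}.
From 5 via lambda: add 3.
From 3 via lambda: add 10.
From 10 via lambda: add 4.
From 4 via lambda: add 16.
No new states can be added; the closed set is {3, 4, 5, 7, 9, 10, 14, 16}.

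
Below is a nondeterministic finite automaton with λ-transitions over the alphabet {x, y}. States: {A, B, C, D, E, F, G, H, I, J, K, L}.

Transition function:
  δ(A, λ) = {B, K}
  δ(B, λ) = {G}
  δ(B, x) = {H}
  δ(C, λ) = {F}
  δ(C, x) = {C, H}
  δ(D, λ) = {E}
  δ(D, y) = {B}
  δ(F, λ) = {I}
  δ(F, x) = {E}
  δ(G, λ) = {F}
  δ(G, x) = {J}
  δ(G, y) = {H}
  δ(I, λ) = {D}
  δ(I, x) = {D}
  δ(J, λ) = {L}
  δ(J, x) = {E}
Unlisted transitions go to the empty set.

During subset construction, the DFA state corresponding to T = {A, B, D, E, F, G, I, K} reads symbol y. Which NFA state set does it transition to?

{B, D, E, F, G, H, I}

D on y → {B}.
G on y → {H}.
No y-transition from A, B, E, F, I, K.
Union after reading y: {B, H}.
Now take the λ-closure:
From B via λ: add G.
From G via λ: add F.
From F via λ: add I.
From I via λ: add D.
From D via λ: add E.
No new states can be added; the closed set is {B, D, E, F, G, H, I}.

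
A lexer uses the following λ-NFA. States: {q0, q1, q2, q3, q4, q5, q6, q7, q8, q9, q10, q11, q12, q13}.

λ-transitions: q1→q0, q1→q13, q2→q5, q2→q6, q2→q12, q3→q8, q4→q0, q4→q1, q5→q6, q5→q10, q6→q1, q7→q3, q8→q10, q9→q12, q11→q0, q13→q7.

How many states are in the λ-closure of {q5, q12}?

10

Start with {q5, q12}.
From q5 via λ: add q6, q10.
From q6 via λ: add q1.
From q1 via λ: add q0, q13.
From q13 via λ: add q7.
From q7 via λ: add q3.
From q3 via λ: add q8.
λ-closure = {q0, q1, q3, q5, q6, q7, q8, q10, q12, q13}, which has 10 states.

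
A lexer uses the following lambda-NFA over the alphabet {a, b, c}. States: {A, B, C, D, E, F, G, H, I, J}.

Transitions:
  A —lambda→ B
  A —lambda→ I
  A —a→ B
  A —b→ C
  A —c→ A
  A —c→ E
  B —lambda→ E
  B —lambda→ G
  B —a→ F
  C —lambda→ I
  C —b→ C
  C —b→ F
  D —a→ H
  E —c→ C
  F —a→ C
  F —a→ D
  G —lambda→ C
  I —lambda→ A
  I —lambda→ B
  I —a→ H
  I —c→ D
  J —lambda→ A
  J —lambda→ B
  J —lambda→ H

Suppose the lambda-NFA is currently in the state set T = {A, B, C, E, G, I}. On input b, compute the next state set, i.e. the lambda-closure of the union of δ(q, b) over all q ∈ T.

{A, B, C, E, F, G, I}

A on b → {C}.
C on b → {C, F}.
No b-transition from B, E, G, I.
Union after reading b: {C, F}.
Now take the lambda-closure:
From C via lambda: add I.
From I via lambda: add A, B.
From B via lambda: add E, G.
No new states can be added; the closed set is {A, B, C, E, F, G, I}.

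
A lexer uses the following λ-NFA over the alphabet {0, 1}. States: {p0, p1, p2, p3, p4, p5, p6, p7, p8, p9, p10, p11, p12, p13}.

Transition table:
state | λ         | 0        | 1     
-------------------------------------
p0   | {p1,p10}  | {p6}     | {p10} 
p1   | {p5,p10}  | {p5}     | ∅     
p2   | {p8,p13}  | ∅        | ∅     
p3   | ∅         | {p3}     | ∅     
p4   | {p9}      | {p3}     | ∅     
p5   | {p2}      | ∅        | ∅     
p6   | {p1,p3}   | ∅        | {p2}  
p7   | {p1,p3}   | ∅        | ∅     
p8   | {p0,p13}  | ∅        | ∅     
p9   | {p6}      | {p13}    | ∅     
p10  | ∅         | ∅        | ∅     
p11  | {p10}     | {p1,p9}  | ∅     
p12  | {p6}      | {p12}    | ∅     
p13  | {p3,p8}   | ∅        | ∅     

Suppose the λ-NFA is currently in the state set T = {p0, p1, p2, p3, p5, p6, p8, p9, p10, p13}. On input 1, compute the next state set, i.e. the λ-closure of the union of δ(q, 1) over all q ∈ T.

{p0, p1, p2, p3, p5, p8, p10, p13}

p0 on 1 → {p10}.
p6 on 1 → {p2}.
No 1-transition from p1, p2, p3, p5, p8, p9, p10, p13.
Union after reading 1: {p2, p10}.
Now take the λ-closure:
From p2 via λ: add p8, p13.
From p8 via λ: add p0.
From p13 via λ: add p3.
From p0 via λ: add p1.
From p1 via λ: add p5.
No new states can be added; the closed set is {p0, p1, p2, p3, p5, p8, p10, p13}.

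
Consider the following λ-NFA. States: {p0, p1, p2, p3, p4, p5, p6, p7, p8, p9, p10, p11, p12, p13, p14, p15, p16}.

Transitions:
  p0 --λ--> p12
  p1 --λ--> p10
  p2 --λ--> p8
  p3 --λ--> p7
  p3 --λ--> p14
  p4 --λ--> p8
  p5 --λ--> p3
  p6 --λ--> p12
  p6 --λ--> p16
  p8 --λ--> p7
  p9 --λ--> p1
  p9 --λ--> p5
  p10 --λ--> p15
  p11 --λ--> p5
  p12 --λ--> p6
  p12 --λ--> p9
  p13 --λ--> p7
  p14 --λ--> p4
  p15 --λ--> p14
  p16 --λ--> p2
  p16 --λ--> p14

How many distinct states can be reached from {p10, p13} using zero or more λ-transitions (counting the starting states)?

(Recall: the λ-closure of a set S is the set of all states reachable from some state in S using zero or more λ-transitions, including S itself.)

7

Start with {p10, p13}.
From p10 via λ: add p15.
From p13 via λ: add p7.
From p15 via λ: add p14.
From p14 via λ: add p4.
From p4 via λ: add p8.
λ-closure = {p4, p7, p8, p10, p13, p14, p15}, which has 7 states.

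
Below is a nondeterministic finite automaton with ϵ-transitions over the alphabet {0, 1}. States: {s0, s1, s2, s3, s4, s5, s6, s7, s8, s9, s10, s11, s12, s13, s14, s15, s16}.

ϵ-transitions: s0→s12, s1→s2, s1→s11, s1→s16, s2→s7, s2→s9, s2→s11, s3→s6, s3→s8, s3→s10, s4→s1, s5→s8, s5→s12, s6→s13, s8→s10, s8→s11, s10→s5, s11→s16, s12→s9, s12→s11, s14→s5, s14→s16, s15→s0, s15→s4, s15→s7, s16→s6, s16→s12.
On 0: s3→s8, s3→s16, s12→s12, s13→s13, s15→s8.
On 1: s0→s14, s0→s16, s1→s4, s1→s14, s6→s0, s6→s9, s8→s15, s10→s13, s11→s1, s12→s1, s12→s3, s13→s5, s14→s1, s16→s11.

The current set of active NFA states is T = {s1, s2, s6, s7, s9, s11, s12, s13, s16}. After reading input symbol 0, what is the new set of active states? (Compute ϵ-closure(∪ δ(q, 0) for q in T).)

{s6, s9, s11, s12, s13, s16}

s12 on 0 → {s12}.
s13 on 0 → {s13}.
No 0-transition from s1, s2, s6, s7, s9, s11, s16.
Union after reading 0: {s12, s13}.
Now take the ϵ-closure:
From s12 via ϵ: add s9, s11.
From s11 via ϵ: add s16.
From s16 via ϵ: add s6.
No new states can be added; the closed set is {s6, s9, s11, s12, s13, s16}.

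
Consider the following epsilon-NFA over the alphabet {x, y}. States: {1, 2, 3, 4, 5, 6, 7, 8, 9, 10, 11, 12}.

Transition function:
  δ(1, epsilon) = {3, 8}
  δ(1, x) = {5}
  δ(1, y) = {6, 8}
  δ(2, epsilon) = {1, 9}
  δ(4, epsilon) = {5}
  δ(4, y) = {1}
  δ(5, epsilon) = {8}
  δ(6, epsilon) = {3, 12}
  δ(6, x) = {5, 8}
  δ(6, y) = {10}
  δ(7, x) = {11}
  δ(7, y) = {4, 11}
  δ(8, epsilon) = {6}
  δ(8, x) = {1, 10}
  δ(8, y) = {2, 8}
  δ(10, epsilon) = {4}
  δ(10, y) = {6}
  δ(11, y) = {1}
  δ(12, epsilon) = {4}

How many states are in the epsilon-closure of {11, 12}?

7

Start with {11, 12}.
From 12 via epsilon: add 4.
From 4 via epsilon: add 5.
From 5 via epsilon: add 8.
From 8 via epsilon: add 6.
From 6 via epsilon: add 3.
epsilon-closure = {3, 4, 5, 6, 8, 11, 12}, which has 7 states.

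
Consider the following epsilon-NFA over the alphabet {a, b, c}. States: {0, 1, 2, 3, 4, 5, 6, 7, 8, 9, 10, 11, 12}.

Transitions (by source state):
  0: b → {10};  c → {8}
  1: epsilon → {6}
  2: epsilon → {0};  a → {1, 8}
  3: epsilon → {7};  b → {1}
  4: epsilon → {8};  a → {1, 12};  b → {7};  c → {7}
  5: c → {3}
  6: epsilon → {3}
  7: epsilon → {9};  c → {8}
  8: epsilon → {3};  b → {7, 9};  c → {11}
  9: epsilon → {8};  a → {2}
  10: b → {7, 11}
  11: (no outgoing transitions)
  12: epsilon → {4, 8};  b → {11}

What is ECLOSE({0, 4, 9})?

{0, 3, 4, 7, 8, 9}

Start with {0, 4, 9}.
From 4 via epsilon: add 8.
From 8 via epsilon: add 3.
From 3 via epsilon: add 7.
No new states can be added; the closed set is {0, 3, 4, 7, 8, 9}.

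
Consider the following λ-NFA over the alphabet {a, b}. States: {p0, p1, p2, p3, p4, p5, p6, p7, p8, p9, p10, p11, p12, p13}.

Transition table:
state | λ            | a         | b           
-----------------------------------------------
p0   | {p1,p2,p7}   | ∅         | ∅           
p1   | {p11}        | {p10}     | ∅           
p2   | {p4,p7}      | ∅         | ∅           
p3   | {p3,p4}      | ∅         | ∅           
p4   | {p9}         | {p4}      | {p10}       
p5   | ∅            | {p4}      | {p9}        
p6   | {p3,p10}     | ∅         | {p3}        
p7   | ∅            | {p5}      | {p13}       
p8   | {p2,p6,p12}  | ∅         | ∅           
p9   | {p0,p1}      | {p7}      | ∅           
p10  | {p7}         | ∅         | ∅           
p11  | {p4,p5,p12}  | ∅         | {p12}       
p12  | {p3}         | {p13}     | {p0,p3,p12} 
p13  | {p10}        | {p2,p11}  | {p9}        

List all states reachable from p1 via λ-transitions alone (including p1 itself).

{p0, p1, p2, p3, p4, p5, p7, p9, p11, p12}

Start with {p1}.
From p1 via λ: add p11.
From p11 via λ: add p4, p5, p12.
From p4 via λ: add p9.
From p12 via λ: add p3.
From p9 via λ: add p0.
From p0 via λ: add p2, p7.
No new states can be added; the closed set is {p0, p1, p2, p3, p4, p5, p7, p9, p11, p12}.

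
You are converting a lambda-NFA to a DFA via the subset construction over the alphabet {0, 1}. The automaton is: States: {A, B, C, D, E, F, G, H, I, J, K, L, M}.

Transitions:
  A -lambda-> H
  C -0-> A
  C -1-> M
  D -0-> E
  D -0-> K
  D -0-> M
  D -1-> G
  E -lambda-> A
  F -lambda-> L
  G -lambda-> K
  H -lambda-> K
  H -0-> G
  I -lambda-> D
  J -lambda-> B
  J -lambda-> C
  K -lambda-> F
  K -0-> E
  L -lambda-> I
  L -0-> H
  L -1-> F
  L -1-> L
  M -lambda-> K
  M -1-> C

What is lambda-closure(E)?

Start with {E}.
From E via lambda: add A.
From A via lambda: add H.
From H via lambda: add K.
From K via lambda: add F.
From F via lambda: add L.
From L via lambda: add I.
From I via lambda: add D.
No new states can be added; the closed set is {A, D, E, F, H, I, K, L}.

{A, D, E, F, H, I, K, L}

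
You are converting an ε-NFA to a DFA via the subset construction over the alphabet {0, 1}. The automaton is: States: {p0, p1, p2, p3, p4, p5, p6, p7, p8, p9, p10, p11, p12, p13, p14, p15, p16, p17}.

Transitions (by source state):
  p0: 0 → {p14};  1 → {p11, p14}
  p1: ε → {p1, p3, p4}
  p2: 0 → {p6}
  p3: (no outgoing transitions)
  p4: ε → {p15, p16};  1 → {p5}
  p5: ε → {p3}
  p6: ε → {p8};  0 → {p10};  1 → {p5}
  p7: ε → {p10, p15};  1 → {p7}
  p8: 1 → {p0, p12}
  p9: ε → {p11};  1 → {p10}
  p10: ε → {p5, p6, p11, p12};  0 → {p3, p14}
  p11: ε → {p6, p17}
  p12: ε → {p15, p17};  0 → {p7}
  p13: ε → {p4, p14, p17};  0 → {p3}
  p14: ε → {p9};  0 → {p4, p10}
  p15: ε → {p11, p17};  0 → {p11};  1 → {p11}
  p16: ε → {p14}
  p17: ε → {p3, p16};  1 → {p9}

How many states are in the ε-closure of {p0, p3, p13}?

Start with {p0, p3, p13}.
From p13 via ε: add p4, p14, p17.
From p4 via ε: add p15, p16.
From p14 via ε: add p9.
From p9 via ε: add p11.
From p11 via ε: add p6.
From p6 via ε: add p8.
ε-closure = {p0, p3, p4, p6, p8, p9, p11, p13, p14, p15, p16, p17}, which has 12 states.

12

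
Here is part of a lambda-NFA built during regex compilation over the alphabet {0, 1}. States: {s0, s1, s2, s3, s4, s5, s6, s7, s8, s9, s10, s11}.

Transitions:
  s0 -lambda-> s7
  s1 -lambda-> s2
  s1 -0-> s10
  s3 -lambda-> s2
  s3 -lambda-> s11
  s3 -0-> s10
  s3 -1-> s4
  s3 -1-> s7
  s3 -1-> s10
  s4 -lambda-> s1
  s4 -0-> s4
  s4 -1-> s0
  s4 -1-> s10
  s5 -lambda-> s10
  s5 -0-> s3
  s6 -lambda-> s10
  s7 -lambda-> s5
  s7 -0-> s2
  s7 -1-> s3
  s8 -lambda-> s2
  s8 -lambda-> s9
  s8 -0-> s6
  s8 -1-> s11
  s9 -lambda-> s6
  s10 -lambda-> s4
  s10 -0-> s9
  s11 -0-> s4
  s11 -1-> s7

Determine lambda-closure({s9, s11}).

{s1, s2, s4, s6, s9, s10, s11}

Start with {s9, s11}.
From s9 via lambda: add s6.
From s6 via lambda: add s10.
From s10 via lambda: add s4.
From s4 via lambda: add s1.
From s1 via lambda: add s2.
No new states can be added; the closed set is {s1, s2, s4, s6, s9, s10, s11}.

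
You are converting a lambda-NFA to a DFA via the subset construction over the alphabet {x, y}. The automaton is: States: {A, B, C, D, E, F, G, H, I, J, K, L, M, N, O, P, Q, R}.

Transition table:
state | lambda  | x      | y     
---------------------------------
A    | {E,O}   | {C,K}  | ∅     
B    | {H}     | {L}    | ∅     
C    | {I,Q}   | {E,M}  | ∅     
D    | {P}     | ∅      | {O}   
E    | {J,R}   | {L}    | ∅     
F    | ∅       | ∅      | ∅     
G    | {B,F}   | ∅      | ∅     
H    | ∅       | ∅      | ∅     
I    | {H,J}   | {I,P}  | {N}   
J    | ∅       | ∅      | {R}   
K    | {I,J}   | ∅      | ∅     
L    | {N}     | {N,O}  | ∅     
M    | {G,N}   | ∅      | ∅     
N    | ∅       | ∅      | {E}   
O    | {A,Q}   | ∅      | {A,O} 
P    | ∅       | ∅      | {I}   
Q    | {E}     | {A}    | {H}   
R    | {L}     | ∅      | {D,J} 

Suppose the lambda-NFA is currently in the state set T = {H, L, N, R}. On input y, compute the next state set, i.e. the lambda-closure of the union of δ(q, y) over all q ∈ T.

{D, E, J, L, N, P, R}

N on y → {E}.
R on y → {D, J}.
No y-transition from H, L.
Union after reading y: {D, E, J}.
Now take the lambda-closure:
From D via lambda: add P.
From E via lambda: add R.
From R via lambda: add L.
From L via lambda: add N.
No new states can be added; the closed set is {D, E, J, L, N, P, R}.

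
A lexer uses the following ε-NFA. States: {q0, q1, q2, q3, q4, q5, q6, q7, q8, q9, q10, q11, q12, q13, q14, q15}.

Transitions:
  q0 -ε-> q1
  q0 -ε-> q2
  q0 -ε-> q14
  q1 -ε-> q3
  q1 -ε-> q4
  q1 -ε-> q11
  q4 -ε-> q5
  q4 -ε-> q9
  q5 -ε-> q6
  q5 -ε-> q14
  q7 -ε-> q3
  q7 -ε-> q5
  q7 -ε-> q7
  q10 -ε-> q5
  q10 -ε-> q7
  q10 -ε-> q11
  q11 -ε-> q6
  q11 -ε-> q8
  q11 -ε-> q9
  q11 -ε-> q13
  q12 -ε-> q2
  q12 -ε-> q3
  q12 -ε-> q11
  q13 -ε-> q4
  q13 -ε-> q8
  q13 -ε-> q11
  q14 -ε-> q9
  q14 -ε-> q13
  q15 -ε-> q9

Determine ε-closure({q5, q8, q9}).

{q4, q5, q6, q8, q9, q11, q13, q14}

Start with {q5, q8, q9}.
From q5 via ε: add q6, q14.
From q14 via ε: add q13.
From q13 via ε: add q4, q11.
No new states can be added; the closed set is {q4, q5, q6, q8, q9, q11, q13, q14}.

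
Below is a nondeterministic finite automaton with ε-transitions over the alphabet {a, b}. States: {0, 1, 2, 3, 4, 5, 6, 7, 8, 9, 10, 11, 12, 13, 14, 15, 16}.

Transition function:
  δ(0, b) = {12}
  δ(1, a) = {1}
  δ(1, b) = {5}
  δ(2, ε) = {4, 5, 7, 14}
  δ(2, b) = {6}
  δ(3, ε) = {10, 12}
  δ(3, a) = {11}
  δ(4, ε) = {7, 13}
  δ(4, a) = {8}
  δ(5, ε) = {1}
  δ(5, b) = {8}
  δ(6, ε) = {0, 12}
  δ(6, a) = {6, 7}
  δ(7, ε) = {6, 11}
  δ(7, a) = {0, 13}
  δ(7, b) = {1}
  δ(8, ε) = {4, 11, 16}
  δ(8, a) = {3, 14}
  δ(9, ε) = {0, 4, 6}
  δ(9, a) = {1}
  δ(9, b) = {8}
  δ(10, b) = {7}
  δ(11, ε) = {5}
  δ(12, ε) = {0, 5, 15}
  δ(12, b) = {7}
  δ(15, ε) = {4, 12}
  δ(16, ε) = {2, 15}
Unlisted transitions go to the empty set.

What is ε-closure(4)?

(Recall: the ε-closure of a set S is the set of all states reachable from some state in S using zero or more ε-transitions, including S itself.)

Start with {4}.
From 4 via ε: add 7, 13.
From 7 via ε: add 6, 11.
From 6 via ε: add 0, 12.
From 11 via ε: add 5.
From 5 via ε: add 1.
From 12 via ε: add 15.
No new states can be added; the closed set is {0, 1, 4, 5, 6, 7, 11, 12, 13, 15}.

{0, 1, 4, 5, 6, 7, 11, 12, 13, 15}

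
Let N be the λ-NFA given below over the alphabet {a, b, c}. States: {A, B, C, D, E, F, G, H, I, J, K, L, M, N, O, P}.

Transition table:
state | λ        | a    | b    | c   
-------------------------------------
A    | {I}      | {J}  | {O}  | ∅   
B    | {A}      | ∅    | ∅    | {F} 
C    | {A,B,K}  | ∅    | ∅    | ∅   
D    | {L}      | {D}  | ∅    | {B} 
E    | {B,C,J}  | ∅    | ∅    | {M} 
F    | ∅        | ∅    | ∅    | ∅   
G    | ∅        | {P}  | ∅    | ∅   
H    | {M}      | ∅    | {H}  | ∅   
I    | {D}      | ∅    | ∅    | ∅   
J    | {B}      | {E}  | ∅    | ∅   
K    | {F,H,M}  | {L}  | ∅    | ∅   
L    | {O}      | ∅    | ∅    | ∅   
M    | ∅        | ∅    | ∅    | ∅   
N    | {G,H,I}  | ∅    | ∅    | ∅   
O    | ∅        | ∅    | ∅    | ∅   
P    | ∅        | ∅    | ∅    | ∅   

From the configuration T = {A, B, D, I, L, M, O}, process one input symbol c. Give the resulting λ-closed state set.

{A, B, D, F, I, L, O}

B on c → {F}.
D on c → {B}.
No c-transition from A, I, L, M, O.
Union after reading c: {B, F}.
Now take the λ-closure:
From B via λ: add A.
From A via λ: add I.
From I via λ: add D.
From D via λ: add L.
From L via λ: add O.
No new states can be added; the closed set is {A, B, D, F, I, L, O}.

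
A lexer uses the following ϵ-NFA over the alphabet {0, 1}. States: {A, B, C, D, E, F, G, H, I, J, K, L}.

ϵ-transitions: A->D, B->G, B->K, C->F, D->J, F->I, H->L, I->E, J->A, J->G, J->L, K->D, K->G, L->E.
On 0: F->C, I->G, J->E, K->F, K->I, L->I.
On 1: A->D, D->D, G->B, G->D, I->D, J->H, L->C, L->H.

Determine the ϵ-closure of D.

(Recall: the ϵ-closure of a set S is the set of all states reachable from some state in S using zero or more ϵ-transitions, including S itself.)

Start with {D}.
From D via ϵ: add J.
From J via ϵ: add A, G, L.
From L via ϵ: add E.
No new states can be added; the closed set is {A, D, E, G, J, L}.

{A, D, E, G, J, L}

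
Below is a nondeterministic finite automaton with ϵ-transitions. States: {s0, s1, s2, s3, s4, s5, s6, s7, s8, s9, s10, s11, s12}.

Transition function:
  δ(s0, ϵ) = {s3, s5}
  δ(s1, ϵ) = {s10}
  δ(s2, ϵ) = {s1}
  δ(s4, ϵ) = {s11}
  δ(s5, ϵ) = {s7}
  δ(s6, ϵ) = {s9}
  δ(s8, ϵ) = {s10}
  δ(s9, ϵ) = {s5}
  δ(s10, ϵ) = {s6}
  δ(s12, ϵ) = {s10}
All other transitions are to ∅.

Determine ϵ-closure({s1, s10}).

{s1, s5, s6, s7, s9, s10}

Start with {s1, s10}.
From s10 via ϵ: add s6.
From s6 via ϵ: add s9.
From s9 via ϵ: add s5.
From s5 via ϵ: add s7.
No new states can be added; the closed set is {s1, s5, s6, s7, s9, s10}.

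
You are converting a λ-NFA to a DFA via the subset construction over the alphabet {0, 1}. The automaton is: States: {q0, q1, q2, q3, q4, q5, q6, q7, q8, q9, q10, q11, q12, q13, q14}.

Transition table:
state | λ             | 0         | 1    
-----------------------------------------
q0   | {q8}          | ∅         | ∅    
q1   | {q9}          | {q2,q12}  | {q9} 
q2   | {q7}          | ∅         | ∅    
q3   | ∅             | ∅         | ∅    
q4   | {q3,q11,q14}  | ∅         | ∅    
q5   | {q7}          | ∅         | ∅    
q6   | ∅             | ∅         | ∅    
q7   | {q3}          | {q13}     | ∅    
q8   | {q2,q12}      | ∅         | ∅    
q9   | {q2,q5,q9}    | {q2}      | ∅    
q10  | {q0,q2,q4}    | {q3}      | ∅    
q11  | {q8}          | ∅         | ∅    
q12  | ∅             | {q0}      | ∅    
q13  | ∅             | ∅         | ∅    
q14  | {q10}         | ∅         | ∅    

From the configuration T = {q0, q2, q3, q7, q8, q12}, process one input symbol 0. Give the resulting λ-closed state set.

{q0, q2, q3, q7, q8, q12, q13}

q7 on 0 → {q13}.
q12 on 0 → {q0}.
No 0-transition from q0, q2, q3, q8.
Union after reading 0: {q0, q13}.
Now take the λ-closure:
From q0 via λ: add q8.
From q8 via λ: add q2, q12.
From q2 via λ: add q7.
From q7 via λ: add q3.
No new states can be added; the closed set is {q0, q2, q3, q7, q8, q12, q13}.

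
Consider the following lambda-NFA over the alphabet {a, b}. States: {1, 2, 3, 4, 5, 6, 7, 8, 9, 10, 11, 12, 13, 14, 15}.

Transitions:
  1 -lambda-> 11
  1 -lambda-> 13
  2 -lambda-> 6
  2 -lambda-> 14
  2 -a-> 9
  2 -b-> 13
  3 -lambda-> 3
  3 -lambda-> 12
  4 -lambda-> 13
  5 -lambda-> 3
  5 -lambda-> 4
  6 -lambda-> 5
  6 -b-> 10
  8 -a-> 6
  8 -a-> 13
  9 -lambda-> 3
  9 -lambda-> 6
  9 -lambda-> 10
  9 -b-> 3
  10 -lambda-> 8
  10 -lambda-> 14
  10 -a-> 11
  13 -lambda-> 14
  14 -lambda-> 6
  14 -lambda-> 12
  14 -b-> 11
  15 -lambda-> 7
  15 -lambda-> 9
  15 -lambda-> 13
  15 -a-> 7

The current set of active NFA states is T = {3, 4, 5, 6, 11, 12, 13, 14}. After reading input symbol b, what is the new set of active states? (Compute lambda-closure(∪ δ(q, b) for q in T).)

6 on b → {10}.
14 on b → {11}.
No b-transition from 3, 4, 5, 11, 12, 13.
Union after reading b: {10, 11}.
Now take the lambda-closure:
From 10 via lambda: add 8, 14.
From 14 via lambda: add 6, 12.
From 6 via lambda: add 5.
From 5 via lambda: add 3, 4.
From 4 via lambda: add 13.
No new states can be added; the closed set is {3, 4, 5, 6, 8, 10, 11, 12, 13, 14}.

{3, 4, 5, 6, 8, 10, 11, 12, 13, 14}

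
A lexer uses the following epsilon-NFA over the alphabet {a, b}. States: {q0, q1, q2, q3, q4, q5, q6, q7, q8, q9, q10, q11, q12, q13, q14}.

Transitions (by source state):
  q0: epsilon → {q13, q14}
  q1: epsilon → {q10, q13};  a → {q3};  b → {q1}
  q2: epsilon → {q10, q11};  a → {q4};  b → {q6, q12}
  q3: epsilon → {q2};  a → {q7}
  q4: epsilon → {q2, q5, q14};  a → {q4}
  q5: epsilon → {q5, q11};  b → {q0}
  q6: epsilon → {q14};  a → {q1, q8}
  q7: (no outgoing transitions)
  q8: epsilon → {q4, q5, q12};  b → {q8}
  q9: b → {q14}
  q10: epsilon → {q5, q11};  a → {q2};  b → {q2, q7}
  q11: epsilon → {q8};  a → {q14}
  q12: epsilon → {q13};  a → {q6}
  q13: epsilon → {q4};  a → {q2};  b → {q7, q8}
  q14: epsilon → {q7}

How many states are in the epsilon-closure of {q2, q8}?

Start with {q2, q8}.
From q2 via epsilon: add q10, q11.
From q8 via epsilon: add q4, q5, q12.
From q4 via epsilon: add q14.
From q12 via epsilon: add q13.
From q14 via epsilon: add q7.
epsilon-closure = {q2, q4, q5, q7, q8, q10, q11, q12, q13, q14}, which has 10 states.

10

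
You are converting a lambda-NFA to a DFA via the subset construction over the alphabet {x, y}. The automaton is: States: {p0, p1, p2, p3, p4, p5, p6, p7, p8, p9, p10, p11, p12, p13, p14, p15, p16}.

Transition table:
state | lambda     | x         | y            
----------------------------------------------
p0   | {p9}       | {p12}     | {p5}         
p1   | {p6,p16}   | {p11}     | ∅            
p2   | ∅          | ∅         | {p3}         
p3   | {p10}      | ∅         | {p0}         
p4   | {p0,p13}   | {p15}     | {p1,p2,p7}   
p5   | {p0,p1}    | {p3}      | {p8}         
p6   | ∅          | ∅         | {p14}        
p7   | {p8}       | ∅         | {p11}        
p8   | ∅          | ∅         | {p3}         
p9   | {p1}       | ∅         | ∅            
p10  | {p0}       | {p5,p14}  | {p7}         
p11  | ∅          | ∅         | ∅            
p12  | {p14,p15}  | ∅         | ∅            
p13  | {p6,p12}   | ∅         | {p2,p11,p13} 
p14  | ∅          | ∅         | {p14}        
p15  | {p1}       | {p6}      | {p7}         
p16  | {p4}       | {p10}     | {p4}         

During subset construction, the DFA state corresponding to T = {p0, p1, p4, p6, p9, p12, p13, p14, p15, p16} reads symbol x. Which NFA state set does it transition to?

p0 on x → {p12}.
p1 on x → {p11}.
p4 on x → {p15}.
p15 on x → {p6}.
p16 on x → {p10}.
No x-transition from p6, p9, p12, p13, p14.
Union after reading x: {p6, p10, p11, p12, p15}.
Now take the lambda-closure:
From p10 via lambda: add p0.
From p12 via lambda: add p14.
From p15 via lambda: add p1.
From p0 via lambda: add p9.
From p1 via lambda: add p16.
From p16 via lambda: add p4.
From p4 via lambda: add p13.
No new states can be added; the closed set is {p0, p1, p4, p6, p9, p10, p11, p12, p13, p14, p15, p16}.

{p0, p1, p4, p6, p9, p10, p11, p12, p13, p14, p15, p16}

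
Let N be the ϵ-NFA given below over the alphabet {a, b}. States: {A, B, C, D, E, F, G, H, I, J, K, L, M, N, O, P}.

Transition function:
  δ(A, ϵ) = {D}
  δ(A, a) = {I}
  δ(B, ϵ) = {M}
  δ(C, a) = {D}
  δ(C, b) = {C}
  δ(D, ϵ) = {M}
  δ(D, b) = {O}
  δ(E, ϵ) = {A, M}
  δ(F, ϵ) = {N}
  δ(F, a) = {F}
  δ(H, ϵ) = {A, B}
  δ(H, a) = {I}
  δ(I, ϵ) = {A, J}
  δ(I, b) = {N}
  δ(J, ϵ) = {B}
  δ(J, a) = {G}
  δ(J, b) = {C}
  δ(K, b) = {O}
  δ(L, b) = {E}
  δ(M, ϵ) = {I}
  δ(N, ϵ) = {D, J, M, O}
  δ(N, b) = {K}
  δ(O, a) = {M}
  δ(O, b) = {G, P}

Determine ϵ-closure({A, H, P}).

Start with {A, H, P}.
From A via ϵ: add D.
From H via ϵ: add B.
From B via ϵ: add M.
From M via ϵ: add I.
From I via ϵ: add J.
No new states can be added; the closed set is {A, B, D, H, I, J, M, P}.

{A, B, D, H, I, J, M, P}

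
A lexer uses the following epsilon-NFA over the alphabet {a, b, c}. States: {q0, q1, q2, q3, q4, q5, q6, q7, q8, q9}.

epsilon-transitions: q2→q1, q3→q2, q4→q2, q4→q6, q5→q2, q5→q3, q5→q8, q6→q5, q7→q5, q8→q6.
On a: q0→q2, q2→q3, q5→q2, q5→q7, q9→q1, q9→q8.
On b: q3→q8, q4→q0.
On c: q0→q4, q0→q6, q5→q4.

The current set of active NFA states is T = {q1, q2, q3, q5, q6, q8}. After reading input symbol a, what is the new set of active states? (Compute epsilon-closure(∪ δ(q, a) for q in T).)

q2 on a → {q3}.
q5 on a → {q2, q7}.
No a-transition from q1, q3, q6, q8.
Union after reading a: {q2, q3, q7}.
Now take the epsilon-closure:
From q2 via epsilon: add q1.
From q7 via epsilon: add q5.
From q5 via epsilon: add q8.
From q8 via epsilon: add q6.
No new states can be added; the closed set is {q1, q2, q3, q5, q6, q7, q8}.

{q1, q2, q3, q5, q6, q7, q8}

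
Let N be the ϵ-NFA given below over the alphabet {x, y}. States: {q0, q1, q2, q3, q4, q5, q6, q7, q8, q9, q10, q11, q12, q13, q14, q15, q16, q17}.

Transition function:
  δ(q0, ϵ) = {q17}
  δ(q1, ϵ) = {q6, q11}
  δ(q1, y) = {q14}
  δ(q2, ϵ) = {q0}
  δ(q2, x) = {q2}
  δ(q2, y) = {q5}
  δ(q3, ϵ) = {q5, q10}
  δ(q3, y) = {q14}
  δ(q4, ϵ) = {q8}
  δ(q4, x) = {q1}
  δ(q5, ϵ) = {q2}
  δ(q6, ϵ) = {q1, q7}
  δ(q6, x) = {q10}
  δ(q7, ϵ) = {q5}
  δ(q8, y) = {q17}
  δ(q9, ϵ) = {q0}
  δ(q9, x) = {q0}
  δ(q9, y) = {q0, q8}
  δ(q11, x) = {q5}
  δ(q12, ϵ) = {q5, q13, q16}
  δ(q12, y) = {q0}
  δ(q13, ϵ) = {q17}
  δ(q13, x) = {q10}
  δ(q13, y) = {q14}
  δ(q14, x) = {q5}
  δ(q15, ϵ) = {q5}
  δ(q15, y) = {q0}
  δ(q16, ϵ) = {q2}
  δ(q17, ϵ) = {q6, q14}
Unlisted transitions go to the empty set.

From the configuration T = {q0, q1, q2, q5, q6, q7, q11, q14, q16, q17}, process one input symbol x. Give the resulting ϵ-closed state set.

q2 on x → {q2}.
q6 on x → {q10}.
q11 on x → {q5}.
q14 on x → {q5}.
No x-transition from q0, q1, q5, q7, q16, q17.
Union after reading x: {q2, q5, q10}.
Now take the ϵ-closure:
From q2 via ϵ: add q0.
From q0 via ϵ: add q17.
From q17 via ϵ: add q6, q14.
From q6 via ϵ: add q1, q7.
From q1 via ϵ: add q11.
No new states can be added; the closed set is {q0, q1, q2, q5, q6, q7, q10, q11, q14, q17}.

{q0, q1, q2, q5, q6, q7, q10, q11, q14, q17}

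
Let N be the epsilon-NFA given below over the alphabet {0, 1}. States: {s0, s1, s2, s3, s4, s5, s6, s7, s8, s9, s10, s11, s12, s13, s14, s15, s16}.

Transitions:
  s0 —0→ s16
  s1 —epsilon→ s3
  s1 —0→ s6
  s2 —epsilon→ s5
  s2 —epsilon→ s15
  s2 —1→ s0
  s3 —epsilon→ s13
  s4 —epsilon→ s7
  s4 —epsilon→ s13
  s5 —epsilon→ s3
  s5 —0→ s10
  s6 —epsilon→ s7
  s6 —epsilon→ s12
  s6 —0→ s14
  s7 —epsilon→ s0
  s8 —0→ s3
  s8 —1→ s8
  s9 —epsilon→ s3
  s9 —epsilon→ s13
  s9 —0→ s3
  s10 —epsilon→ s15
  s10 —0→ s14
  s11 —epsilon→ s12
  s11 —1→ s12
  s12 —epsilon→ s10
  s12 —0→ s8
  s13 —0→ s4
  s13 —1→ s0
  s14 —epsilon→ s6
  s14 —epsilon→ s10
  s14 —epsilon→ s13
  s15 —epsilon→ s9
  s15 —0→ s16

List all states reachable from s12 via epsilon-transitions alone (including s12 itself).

{s3, s9, s10, s12, s13, s15}

Start with {s12}.
From s12 via epsilon: add s10.
From s10 via epsilon: add s15.
From s15 via epsilon: add s9.
From s9 via epsilon: add s3, s13.
No new states can be added; the closed set is {s3, s9, s10, s12, s13, s15}.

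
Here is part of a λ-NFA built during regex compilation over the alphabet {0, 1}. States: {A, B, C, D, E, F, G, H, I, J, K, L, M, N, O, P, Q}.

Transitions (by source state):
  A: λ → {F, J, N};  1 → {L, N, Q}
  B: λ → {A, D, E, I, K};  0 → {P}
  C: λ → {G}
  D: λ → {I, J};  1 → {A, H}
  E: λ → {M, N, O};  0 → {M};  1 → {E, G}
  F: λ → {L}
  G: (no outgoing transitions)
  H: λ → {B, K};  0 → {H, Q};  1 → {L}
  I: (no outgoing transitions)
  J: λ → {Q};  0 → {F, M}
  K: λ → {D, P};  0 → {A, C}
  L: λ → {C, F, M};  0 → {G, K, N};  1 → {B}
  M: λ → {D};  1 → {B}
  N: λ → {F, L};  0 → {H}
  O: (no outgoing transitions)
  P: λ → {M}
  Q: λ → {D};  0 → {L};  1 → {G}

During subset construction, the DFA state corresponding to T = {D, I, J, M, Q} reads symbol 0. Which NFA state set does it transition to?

J on 0 → {F, M}.
Q on 0 → {L}.
No 0-transition from D, I, M.
Union after reading 0: {F, L, M}.
Now take the λ-closure:
From L via λ: add C.
From M via λ: add D.
From C via λ: add G.
From D via λ: add I, J.
From J via λ: add Q.
No new states can be added; the closed set is {C, D, F, G, I, J, L, M, Q}.

{C, D, F, G, I, J, L, M, Q}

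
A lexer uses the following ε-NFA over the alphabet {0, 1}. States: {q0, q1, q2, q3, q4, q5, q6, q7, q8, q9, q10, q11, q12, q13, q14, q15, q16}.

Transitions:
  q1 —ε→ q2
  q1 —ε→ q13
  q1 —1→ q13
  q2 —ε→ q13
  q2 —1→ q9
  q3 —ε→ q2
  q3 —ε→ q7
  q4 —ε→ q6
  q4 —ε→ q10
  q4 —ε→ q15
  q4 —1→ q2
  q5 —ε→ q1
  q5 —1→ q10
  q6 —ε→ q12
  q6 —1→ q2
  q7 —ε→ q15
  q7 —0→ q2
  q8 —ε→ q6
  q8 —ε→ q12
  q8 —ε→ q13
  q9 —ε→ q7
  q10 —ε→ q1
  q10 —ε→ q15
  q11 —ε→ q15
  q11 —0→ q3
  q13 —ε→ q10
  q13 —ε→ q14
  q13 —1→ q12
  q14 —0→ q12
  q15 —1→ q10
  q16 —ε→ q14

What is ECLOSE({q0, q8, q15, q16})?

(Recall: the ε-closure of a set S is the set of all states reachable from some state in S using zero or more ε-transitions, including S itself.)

{q0, q1, q2, q6, q8, q10, q12, q13, q14, q15, q16}

Start with {q0, q8, q15, q16}.
From q8 via ε: add q6, q12, q13.
From q16 via ε: add q14.
From q13 via ε: add q10.
From q10 via ε: add q1.
From q1 via ε: add q2.
No new states can be added; the closed set is {q0, q1, q2, q6, q8, q10, q12, q13, q14, q15, q16}.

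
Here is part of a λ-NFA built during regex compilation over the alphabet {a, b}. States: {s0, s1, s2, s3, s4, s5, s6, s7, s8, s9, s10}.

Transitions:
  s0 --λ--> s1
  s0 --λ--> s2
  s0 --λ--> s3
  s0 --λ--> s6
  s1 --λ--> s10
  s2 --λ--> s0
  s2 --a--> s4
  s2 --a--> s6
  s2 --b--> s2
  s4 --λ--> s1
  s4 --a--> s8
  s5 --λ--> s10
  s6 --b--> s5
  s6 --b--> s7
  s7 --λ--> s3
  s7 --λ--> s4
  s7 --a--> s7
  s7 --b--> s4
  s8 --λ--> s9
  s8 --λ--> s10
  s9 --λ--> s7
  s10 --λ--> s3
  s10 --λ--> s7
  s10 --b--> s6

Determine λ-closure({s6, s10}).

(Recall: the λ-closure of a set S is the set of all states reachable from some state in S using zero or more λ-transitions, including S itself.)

Start with {s6, s10}.
From s10 via λ: add s3, s7.
From s7 via λ: add s4.
From s4 via λ: add s1.
No new states can be added; the closed set is {s1, s3, s4, s6, s7, s10}.

{s1, s3, s4, s6, s7, s10}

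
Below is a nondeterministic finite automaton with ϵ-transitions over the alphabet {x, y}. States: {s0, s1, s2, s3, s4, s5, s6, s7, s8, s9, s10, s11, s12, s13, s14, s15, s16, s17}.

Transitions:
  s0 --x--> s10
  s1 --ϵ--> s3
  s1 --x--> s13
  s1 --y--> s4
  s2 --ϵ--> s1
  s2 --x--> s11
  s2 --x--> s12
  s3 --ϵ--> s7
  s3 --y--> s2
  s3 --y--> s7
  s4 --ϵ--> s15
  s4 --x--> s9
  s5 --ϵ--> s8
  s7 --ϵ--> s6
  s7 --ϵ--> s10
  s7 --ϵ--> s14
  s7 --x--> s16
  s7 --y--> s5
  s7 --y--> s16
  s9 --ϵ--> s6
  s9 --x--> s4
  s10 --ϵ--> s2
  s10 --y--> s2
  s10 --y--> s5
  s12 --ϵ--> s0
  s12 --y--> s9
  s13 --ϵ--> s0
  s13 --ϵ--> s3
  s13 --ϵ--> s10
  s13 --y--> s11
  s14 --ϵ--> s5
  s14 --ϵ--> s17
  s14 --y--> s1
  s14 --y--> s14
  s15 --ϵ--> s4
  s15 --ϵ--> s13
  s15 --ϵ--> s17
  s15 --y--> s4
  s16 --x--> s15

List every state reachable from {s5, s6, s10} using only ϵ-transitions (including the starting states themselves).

{s1, s2, s3, s5, s6, s7, s8, s10, s14, s17}

Start with {s5, s6, s10}.
From s5 via ϵ: add s8.
From s10 via ϵ: add s2.
From s2 via ϵ: add s1.
From s1 via ϵ: add s3.
From s3 via ϵ: add s7.
From s7 via ϵ: add s14.
From s14 via ϵ: add s17.
No new states can be added; the closed set is {s1, s2, s3, s5, s6, s7, s8, s10, s14, s17}.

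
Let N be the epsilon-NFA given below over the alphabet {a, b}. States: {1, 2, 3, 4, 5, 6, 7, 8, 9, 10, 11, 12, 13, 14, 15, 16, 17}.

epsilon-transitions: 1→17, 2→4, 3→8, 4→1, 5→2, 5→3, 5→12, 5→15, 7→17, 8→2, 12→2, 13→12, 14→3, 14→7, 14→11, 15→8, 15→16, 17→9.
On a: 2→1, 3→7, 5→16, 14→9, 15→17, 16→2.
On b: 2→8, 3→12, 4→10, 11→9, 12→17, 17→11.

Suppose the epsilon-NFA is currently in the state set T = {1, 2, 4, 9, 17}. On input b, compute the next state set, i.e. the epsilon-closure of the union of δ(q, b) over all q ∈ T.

2 on b → {8}.
4 on b → {10}.
17 on b → {11}.
No b-transition from 1, 9.
Union after reading b: {8, 10, 11}.
Now take the epsilon-closure:
From 8 via epsilon: add 2.
From 2 via epsilon: add 4.
From 4 via epsilon: add 1.
From 1 via epsilon: add 17.
From 17 via epsilon: add 9.
No new states can be added; the closed set is {1, 2, 4, 8, 9, 10, 11, 17}.

{1, 2, 4, 8, 9, 10, 11, 17}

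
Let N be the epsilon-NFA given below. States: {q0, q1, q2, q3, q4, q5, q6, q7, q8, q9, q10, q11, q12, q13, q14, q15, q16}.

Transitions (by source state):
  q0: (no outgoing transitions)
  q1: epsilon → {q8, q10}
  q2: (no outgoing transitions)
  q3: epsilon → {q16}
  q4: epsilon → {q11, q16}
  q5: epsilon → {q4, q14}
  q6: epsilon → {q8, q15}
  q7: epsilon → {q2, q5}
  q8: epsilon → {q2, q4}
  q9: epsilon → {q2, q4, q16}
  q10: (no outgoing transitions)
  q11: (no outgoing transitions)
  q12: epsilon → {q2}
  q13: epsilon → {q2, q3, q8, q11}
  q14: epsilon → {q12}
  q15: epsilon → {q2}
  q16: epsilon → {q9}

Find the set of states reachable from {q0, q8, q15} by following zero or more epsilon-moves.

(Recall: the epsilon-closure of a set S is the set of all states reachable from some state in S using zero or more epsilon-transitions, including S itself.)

Start with {q0, q8, q15}.
From q8 via epsilon: add q2, q4.
From q4 via epsilon: add q11, q16.
From q16 via epsilon: add q9.
No new states can be added; the closed set is {q0, q2, q4, q8, q9, q11, q15, q16}.

{q0, q2, q4, q8, q9, q11, q15, q16}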